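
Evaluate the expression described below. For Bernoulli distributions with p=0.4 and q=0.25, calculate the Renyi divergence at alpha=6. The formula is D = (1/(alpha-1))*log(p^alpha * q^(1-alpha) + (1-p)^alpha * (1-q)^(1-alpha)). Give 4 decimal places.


Renyi divergence of order alpha between Bernoulli distributions:
D = (1/(alpha-1))*log(p^alpha * q^(1-alpha) + (1-p)^alpha * (1-q)^(1-alpha)).
alpha = 6, p = 0.4, q = 0.25.
p^alpha * q^(1-alpha) = 0.4^6 * 0.25^-5 = 4.194304.
(1-p)^alpha * (1-q)^(1-alpha) = 0.6^6 * 0.75^-5 = 0.196608.
sum = 4.194304 + 0.196608 = 4.390912.
D = (1/5)*log(4.390912) = 0.2959

0.2959


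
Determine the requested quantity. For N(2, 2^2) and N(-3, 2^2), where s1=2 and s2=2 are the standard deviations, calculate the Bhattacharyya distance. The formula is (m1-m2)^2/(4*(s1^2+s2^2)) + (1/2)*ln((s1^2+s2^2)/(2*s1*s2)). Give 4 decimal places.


Bhattacharyya distance between two Gaussians:
DB = (m1-m2)^2/(4*(s1^2+s2^2)) + (1/2)*ln((s1^2+s2^2)/(2*s1*s2)).
(m1-m2)^2 = (5)^2 = 25.
s1^2+s2^2 = 4 + 4 = 8.
term1 = 25/32 = 0.78125.
term2 = 0.5*ln(8/8.0) = 0.0.
DB = 0.78125 + 0.0 = 0.7813

0.7813


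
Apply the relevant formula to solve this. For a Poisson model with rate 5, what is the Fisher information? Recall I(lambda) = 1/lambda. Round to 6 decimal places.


Fisher information for Poisson: I(lambda) = 1/lambda.
lambda = 5.
I(lambda) = 1/5 = 0.200000

0.200000


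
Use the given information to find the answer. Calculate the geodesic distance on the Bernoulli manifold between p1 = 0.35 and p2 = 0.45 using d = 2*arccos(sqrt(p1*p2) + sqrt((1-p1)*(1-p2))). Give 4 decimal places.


Geodesic distance on Bernoulli manifold:
d(p1,p2) = 2*arccos(sqrt(p1*p2) + sqrt((1-p1)*(1-p2))).
sqrt(p1*p2) = sqrt(0.35*0.45) = 0.396863.
sqrt((1-p1)*(1-p2)) = sqrt(0.65*0.55) = 0.597913.
arg = 0.396863 + 0.597913 = 0.994776.
d = 2*arccos(0.994776) = 0.2045

0.2045


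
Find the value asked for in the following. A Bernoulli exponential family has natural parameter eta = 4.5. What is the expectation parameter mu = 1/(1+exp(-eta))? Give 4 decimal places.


Dual coordinate (expectation parameter) for Bernoulli:
mu = 1/(1+exp(-eta)).
eta = 4.5.
exp(-eta) = exp(-4.5) = 0.011109.
mu = 1/(1+0.011109) = 0.9890

0.9890


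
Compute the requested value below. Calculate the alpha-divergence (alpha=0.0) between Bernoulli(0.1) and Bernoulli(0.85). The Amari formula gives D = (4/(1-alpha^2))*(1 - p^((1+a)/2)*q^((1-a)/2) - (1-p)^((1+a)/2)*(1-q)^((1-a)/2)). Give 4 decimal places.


Amari alpha-divergence:
D = (4/(1-alpha^2))*(1 - p^((1+a)/2)*q^((1-a)/2) - (1-p)^((1+a)/2)*(1-q)^((1-a)/2)).
alpha = 0.0, p = 0.1, q = 0.85.
e1 = (1+alpha)/2 = 0.5, e2 = (1-alpha)/2 = 0.5.
t1 = p^e1 * q^e2 = 0.1^0.5 * 0.85^0.5 = 0.291548.
t2 = (1-p)^e1 * (1-q)^e2 = 0.9^0.5 * 0.15^0.5 = 0.367423.
4/(1-alpha^2) = 4.0.
D = 4.0*(1 - 0.291548 - 0.367423) = 1.3641

1.3641


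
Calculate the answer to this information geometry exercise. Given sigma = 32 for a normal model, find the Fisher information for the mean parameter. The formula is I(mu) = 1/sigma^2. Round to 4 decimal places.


The Fisher information for the mean of a normal distribution is I(mu) = 1/sigma^2.
sigma = 32, so sigma^2 = 1024.
I(mu) = 1/1024 = 0.0010

0.0010


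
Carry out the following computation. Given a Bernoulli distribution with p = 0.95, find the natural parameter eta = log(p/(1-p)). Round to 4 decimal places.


Natural parameter for Bernoulli: eta = log(p/(1-p)).
p = 0.95, 1-p = 0.05.
p/(1-p) = 19.0.
eta = log(19.0) = 2.9444

2.9444


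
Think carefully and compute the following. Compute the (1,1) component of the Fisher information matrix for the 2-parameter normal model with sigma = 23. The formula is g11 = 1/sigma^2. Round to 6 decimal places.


For the 2-parameter normal family, the Fisher metric has:
  g11 = 1/sigma^2, g22 = 2/sigma^2.
sigma = 23, sigma^2 = 529.
g11 = 0.001890

0.001890


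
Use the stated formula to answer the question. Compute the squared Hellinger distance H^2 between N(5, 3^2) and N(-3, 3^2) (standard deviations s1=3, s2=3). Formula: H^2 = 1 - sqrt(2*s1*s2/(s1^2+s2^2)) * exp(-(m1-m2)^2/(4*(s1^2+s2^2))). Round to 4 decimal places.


Squared Hellinger distance for Gaussians:
H^2 = 1 - sqrt(2*s1*s2/(s1^2+s2^2)) * exp(-(m1-m2)^2/(4*(s1^2+s2^2))).
s1^2 = 9, s2^2 = 9, s1^2+s2^2 = 18.
sqrt(2*3*3/(18)) = 1.0.
(m1-m2)^2 = (8)^2 = 64.
exp(-64/(4*18)) = exp(-0.888889) = 0.411112.
H^2 = 1 - 1.0*0.411112 = 0.5889

0.5889


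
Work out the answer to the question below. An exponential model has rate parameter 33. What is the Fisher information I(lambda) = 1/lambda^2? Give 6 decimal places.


Fisher information for exponential: I(lambda) = 1/lambda^2.
lambda = 33, lambda^2 = 1089.
I = 1/1089 = 0.000918

0.000918


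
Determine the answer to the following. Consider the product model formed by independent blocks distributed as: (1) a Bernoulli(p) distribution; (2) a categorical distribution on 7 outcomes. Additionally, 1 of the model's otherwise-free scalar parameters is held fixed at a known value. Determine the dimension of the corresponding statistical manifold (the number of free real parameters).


The dimension of a statistical manifold equals the number of free
(independent) real parameters of the model. For a product of independent
blocks the parameter counts add.
- Bernoulli (p): 1.
- categorical on 7 outcomes (probabilities sum to 1): 7-1 = 6.
Total = 1 + 6 = 7.
1 parameter(s) fixed at known values: 7 - 1 = 6.
Dimension = 6

6


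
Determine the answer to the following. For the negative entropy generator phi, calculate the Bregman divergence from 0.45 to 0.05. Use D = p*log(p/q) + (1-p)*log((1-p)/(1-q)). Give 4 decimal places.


Bregman divergence with negative entropy generator:
D = p*log(p/q) + (1-p)*log((1-p)/(1-q)).
p = 0.45, q = 0.05.
p*log(p/q) = 0.45*log(0.45/0.05) = 0.988751.
(1-p)*log((1-p)/(1-q)) = 0.55*log(0.55/0.95) = -0.300599.
D = 0.988751 + -0.300599 = 0.6882

0.6882


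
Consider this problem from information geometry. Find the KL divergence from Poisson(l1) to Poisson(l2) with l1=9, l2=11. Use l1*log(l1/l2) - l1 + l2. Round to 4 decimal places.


KL divergence for Poisson:
KL = l1*log(l1/l2) - l1 + l2.
l1 = 9, l2 = 11.
log(9/11) = -0.200671.
l1*log(l1/l2) = 9 * -0.200671 = -1.806036.
KL = -1.806036 - 9 + 11 = 0.1940

0.1940


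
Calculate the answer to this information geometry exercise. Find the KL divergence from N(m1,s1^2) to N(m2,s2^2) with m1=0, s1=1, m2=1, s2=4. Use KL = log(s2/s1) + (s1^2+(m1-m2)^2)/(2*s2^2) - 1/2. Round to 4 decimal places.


KL divergence between normal distributions:
KL = log(s2/s1) + (s1^2 + (m1-m2)^2)/(2*s2^2) - 1/2.
log(4/1) = 1.386294.
(1^2 + (0-1)^2)/(2*4^2) = (1 + 1)/32 = 0.0625.
KL = 1.386294 + 0.0625 - 0.5 = 0.9488

0.9488


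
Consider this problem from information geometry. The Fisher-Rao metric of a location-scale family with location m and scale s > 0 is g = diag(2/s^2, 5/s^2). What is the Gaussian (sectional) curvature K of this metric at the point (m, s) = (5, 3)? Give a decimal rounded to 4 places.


The metric has the form g = (A dm^2 + B ds^2)/s^2 with A = 2, B = 5.
Substitute u = sqrt(A/B)*m: g = B*(du^2 + ds^2)/s^2, i.e. B times the
Poincare upper half-plane metric, which has constant Gaussian curvature -1.
Scaling a 2D metric by a constant c divides the Gaussian curvature by c,
so K = -1/B = -1/(5) = -0.2000 everywhere (the point (m, s) = (5, 3) is irrelevant:
the curvature is constant).
The requested Gaussian curvature is K = -0.2000.

-0.2000


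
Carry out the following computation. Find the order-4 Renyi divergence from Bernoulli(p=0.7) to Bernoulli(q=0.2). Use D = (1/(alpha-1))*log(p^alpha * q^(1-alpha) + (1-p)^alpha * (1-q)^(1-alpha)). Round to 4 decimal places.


Renyi divergence of order alpha between Bernoulli distributions:
D = (1/(alpha-1))*log(p^alpha * q^(1-alpha) + (1-p)^alpha * (1-q)^(1-alpha)).
alpha = 4, p = 0.7, q = 0.2.
p^alpha * q^(1-alpha) = 0.7^4 * 0.2^-3 = 30.0125.
(1-p)^alpha * (1-q)^(1-alpha) = 0.3^4 * 0.8^-3 = 0.01582.
sum = 30.0125 + 0.01582 = 30.02832.
D = (1/3)*log(30.02832) = 1.1340

1.1340


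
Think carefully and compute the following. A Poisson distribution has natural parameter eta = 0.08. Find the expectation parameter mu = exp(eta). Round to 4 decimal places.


Expectation parameter for Poisson exponential family:
mu = exp(eta).
eta = 0.08.
mu = exp(0.08) = 1.0833

1.0833


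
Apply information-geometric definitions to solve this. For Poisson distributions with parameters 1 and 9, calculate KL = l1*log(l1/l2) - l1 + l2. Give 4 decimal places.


KL divergence for Poisson:
KL = l1*log(l1/l2) - l1 + l2.
l1 = 1, l2 = 9.
log(1/9) = -2.197225.
l1*log(l1/l2) = 1 * -2.197225 = -2.197225.
KL = -2.197225 - 1 + 9 = 5.8028

5.8028


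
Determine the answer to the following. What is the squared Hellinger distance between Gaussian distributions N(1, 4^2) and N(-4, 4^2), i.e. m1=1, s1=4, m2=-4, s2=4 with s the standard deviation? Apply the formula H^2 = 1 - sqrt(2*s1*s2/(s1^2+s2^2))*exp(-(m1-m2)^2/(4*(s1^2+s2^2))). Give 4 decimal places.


Squared Hellinger distance for Gaussians:
H^2 = 1 - sqrt(2*s1*s2/(s1^2+s2^2)) * exp(-(m1-m2)^2/(4*(s1^2+s2^2))).
s1^2 = 16, s2^2 = 16, s1^2+s2^2 = 32.
sqrt(2*4*4/(32)) = 1.0.
(m1-m2)^2 = (5)^2 = 25.
exp(-25/(4*32)) = exp(-0.195312) = 0.822578.
H^2 = 1 - 1.0*0.822578 = 0.1774

0.1774


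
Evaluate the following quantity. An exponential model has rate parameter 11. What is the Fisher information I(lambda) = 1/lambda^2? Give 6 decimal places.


Fisher information for exponential: I(lambda) = 1/lambda^2.
lambda = 11, lambda^2 = 121.
I = 1/121 = 0.008264

0.008264


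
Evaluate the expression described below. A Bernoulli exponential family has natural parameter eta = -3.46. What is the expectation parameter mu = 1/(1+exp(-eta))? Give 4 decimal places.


Dual coordinate (expectation parameter) for Bernoulli:
mu = 1/(1+exp(-eta)).
eta = -3.46.
exp(-eta) = exp(3.46) = 31.816977.
mu = 1/(1+31.816977) = 0.0305

0.0305


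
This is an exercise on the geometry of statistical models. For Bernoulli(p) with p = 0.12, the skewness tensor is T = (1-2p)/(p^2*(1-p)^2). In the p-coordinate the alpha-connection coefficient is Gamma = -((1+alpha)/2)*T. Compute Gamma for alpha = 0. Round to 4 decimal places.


Skewness (Amari-Chentsov) tensor: T = (1-2p)/(p^2*(1-p)^2).
p = 0.12, 1-2p = 0.76, p^2 = 0.0144, (1-p)^2 = 0.7744.
T = 0.76/(0.0144 * 0.7744) = 68.153122.
In the p-coordinate, Gamma^(alpha) = Gamma^(0) - (alpha/2)*T with Gamma^(0) = (1/2)*g'(p) = -T/2,
so Gamma^(alpha) = -((1+alpha)/2)*T.
alpha = 0, -(1+alpha)/2 = -0.5.
Gamma = -0.5 * 68.153122 = -34.0766

-34.0766


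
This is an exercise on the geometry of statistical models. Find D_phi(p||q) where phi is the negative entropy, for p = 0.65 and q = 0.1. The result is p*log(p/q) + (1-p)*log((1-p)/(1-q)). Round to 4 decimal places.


Bregman divergence with negative entropy generator:
D = p*log(p/q) + (1-p)*log((1-p)/(1-q)).
p = 0.65, q = 0.1.
p*log(p/q) = 0.65*log(0.65/0.1) = 1.216671.
(1-p)*log((1-p)/(1-q)) = 0.35*log(0.35/0.9) = -0.330562.
D = 1.216671 + -0.330562 = 0.8861

0.8861


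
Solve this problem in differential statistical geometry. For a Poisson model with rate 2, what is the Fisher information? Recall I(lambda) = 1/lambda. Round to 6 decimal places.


Fisher information for Poisson: I(lambda) = 1/lambda.
lambda = 2.
I(lambda) = 1/2 = 0.500000

0.500000


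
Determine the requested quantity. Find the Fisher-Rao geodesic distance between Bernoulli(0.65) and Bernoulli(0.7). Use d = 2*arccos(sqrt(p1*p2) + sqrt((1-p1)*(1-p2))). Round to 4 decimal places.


Geodesic distance on Bernoulli manifold:
d(p1,p2) = 2*arccos(sqrt(p1*p2) + sqrt((1-p1)*(1-p2))).
sqrt(p1*p2) = sqrt(0.65*0.7) = 0.674537.
sqrt((1-p1)*(1-p2)) = sqrt(0.35*0.3) = 0.324037.
arg = 0.674537 + 0.324037 = 0.998574.
d = 2*arccos(0.998574) = 0.1068

0.1068


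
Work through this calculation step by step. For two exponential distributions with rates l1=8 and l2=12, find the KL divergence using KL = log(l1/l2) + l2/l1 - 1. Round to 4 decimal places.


KL divergence for exponential family:
KL = log(l1/l2) + l2/l1 - 1.
log(8/12) = -0.405465.
12/8 = 1.5.
KL = -0.405465 + 1.5 - 1 = 0.0945

0.0945


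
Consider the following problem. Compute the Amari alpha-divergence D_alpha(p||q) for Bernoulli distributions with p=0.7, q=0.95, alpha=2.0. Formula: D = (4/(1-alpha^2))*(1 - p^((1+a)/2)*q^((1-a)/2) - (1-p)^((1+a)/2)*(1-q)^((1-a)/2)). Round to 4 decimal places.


Amari alpha-divergence:
D = (4/(1-alpha^2))*(1 - p^((1+a)/2)*q^((1-a)/2) - (1-p)^((1+a)/2)*(1-q)^((1-a)/2)).
alpha = 2.0, p = 0.7, q = 0.95.
e1 = (1+alpha)/2 = 1.5, e2 = (1-alpha)/2 = -0.5.
t1 = p^e1 * q^e2 = 0.7^1.5 * 0.95^-0.5 = 0.600877.
t2 = (1-p)^e1 * (1-q)^e2 = 0.3^1.5 * 0.05^-0.5 = 0.734847.
4/(1-alpha^2) = -1.333333.
D = -1.333333*(1 - 0.600877 - 0.734847) = 0.4476

0.4476


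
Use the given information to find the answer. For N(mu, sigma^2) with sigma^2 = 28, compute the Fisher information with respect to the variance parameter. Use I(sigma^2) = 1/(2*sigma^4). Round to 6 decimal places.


Fisher information for variance: I(sigma^2) = 1/(2*sigma^4).
sigma^2 = 28, so sigma^4 = 784.
I = 1/(2*784) = 1/1568 = 0.000638

0.000638


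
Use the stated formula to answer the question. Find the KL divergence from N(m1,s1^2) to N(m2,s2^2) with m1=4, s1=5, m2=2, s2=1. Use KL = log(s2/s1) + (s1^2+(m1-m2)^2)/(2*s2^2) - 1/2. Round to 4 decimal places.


KL divergence between normal distributions:
KL = log(s2/s1) + (s1^2 + (m1-m2)^2)/(2*s2^2) - 1/2.
log(1/5) = -1.609438.
(5^2 + (4-2)^2)/(2*1^2) = (25 + 4)/2 = 14.5.
KL = -1.609438 + 14.5 - 0.5 = 12.3906

12.3906


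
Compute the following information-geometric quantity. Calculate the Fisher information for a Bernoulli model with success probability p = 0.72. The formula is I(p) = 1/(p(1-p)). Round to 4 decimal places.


For Bernoulli(p), Fisher information is I(p) = 1/(p*(1-p)).
p = 0.72, 1-p = 0.28.
p*(1-p) = 0.2016.
I(p) = 1/0.2016 = 4.9603

4.9603


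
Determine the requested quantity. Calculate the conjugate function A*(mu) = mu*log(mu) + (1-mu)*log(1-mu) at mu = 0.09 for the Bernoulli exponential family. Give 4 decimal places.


Legendre transform for Bernoulli:
A*(mu) = mu*log(mu) + (1-mu)*log(1-mu).
mu = 0.09, 1-mu = 0.91.
mu*log(mu) = 0.09*log(0.09) = -0.216715.
(1-mu)*log(1-mu) = 0.91*log(0.91) = -0.085823.
A* = -0.216715 + -0.085823 = -0.3025

-0.3025


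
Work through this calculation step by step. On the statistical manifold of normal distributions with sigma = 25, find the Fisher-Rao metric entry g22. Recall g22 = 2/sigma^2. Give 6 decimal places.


For the 2-parameter normal family, the Fisher metric has:
  g11 = 1/sigma^2, g22 = 2/sigma^2.
sigma = 25, sigma^2 = 625.
g22 = 0.003200

0.003200


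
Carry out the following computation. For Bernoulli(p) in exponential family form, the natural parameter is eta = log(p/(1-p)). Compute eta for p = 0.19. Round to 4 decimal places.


Natural parameter for Bernoulli: eta = log(p/(1-p)).
p = 0.19, 1-p = 0.81.
p/(1-p) = 0.234568.
eta = log(0.234568) = -1.4500

-1.4500


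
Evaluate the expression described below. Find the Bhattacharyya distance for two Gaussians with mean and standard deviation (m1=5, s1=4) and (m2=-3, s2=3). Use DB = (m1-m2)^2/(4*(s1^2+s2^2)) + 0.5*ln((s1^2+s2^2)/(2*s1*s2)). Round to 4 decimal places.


Bhattacharyya distance between two Gaussians:
DB = (m1-m2)^2/(4*(s1^2+s2^2)) + (1/2)*ln((s1^2+s2^2)/(2*s1*s2)).
(m1-m2)^2 = (8)^2 = 64.
s1^2+s2^2 = 16 + 9 = 25.
term1 = 64/100 = 0.64.
term2 = 0.5*ln(25/24.0) = 0.020411.
DB = 0.64 + 0.020411 = 0.6604

0.6604


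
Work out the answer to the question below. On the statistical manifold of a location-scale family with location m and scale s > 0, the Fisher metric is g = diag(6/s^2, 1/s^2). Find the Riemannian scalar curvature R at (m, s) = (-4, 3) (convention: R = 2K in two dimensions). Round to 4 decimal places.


The metric has the form g = (A dm^2 + B ds^2)/s^2 with A = 6, B = 1.
Substitute u = sqrt(A/B)*m: g = B*(du^2 + ds^2)/s^2, i.e. B times the
Poincare upper half-plane metric, which has constant Gaussian curvature -1.
Scaling a 2D metric by a constant c divides the Gaussian curvature by c,
so K = -1/B = -1/(1) = -1.0000 everywhere (the point (m, s) = (-4, 3) is irrelevant:
the curvature is constant).
Scalar curvature in dimension 2: R = 2K = -2/(1) = -2.0000.

-2.0000


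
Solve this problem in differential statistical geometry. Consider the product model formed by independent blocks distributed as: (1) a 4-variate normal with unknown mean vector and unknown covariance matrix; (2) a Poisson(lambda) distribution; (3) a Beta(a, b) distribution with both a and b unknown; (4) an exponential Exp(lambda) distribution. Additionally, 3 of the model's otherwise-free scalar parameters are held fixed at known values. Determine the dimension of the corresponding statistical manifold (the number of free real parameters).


The dimension of a statistical manifold equals the number of free
(independent) real parameters of the model. For a product of independent
blocks the parameter counts add.
- 4-variate normal: 4 (mean) + 4*5/2 = 10 (symmetric covariance) = 14.
- Poisson (lambda): 1.
- Beta (a, b): 2.
- exponential (lambda): 1.
Total = 14 + 1 + 2 + 1 = 18.
3 parameter(s) fixed at known values: 18 - 3 = 15.
Dimension = 15

15


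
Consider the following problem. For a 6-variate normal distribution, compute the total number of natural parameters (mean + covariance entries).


Exponential family dimension calculation:
For 6-dim MVN: mean has 6 params, covariance has 6*7/2 = 21 unique entries.
Total dim = 6 + 21 = 27.

27


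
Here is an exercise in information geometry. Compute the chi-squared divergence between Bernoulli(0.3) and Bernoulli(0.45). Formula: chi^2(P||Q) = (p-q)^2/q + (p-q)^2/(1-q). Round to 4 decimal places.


Chi-squared divergence between Bernoulli distributions:
chi^2 = (p-q)^2/q + (p-q)^2/(1-q).
p = 0.3, q = 0.45, p-q = -0.15.
(p-q)^2 = 0.0225.
term1 = 0.0225/0.45 = 0.05.
term2 = 0.0225/0.55 = 0.040909.
chi^2 = 0.05 + 0.040909 = 0.0909

0.0909


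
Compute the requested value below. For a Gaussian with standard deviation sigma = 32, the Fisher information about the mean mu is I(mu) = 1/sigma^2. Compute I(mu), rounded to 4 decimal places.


The Fisher information for the mean of a normal distribution is I(mu) = 1/sigma^2.
sigma = 32, so sigma^2 = 1024.
I(mu) = 1/1024 = 0.0010

0.0010


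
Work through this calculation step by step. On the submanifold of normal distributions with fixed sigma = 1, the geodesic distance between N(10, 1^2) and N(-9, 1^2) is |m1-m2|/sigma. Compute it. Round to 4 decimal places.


On the fixed-variance normal subfamily, geodesic distance = |m1-m2|/sigma.
|10 - -9| = 19.
sigma = 1.
d = 19/1 = 19.0000

19.0000


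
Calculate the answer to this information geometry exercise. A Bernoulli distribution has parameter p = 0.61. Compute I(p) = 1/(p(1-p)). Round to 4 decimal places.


For Bernoulli(p), Fisher information is I(p) = 1/(p*(1-p)).
p = 0.61, 1-p = 0.39.
p*(1-p) = 0.2379.
I(p) = 1/0.2379 = 4.2034

4.2034


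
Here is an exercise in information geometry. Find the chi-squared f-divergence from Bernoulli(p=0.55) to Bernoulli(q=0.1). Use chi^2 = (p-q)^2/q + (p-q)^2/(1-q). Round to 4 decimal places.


Chi-squared divergence between Bernoulli distributions:
chi^2 = (p-q)^2/q + (p-q)^2/(1-q).
p = 0.55, q = 0.1, p-q = 0.45.
(p-q)^2 = 0.2025.
term1 = 0.2025/0.1 = 2.025.
term2 = 0.2025/0.9 = 0.225.
chi^2 = 2.025 + 0.225 = 2.2500

2.2500


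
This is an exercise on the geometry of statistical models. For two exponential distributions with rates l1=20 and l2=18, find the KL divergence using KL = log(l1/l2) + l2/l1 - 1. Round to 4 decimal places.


KL divergence for exponential family:
KL = log(l1/l2) + l2/l1 - 1.
log(20/18) = 0.105361.
18/20 = 0.9.
KL = 0.105361 + 0.9 - 1 = 0.0054

0.0054


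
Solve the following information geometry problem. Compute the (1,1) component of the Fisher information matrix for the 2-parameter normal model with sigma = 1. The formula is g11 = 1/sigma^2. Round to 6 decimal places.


For the 2-parameter normal family, the Fisher metric has:
  g11 = 1/sigma^2, g22 = 2/sigma^2.
sigma = 1, sigma^2 = 1.
g11 = 1.000000

1.000000


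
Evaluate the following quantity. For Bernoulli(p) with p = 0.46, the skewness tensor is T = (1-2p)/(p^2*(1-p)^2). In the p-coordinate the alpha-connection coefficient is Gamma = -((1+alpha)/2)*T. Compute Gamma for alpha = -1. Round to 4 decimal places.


Skewness (Amari-Chentsov) tensor: T = (1-2p)/(p^2*(1-p)^2).
p = 0.46, 1-2p = 0.08, p^2 = 0.2116, (1-p)^2 = 0.2916.
T = 0.08/(0.2116 * 0.2916) = 1.296543.
In the p-coordinate, Gamma^(alpha) = Gamma^(0) - (alpha/2)*T with Gamma^(0) = (1/2)*g'(p) = -T/2,
so Gamma^(alpha) = -((1+alpha)/2)*T.
alpha = -1, -(1+alpha)/2 = 0.0.
Gamma = 0.0 * 1.296543 = 0.0000

0.0000


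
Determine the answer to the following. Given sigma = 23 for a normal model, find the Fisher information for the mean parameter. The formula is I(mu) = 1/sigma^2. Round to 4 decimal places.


The Fisher information for the mean of a normal distribution is I(mu) = 1/sigma^2.
sigma = 23, so sigma^2 = 529.
I(mu) = 1/529 = 0.0019

0.0019


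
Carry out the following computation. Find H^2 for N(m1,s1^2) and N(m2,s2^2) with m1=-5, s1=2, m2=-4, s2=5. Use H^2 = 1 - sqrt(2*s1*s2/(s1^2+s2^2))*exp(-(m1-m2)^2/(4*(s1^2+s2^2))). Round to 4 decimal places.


Squared Hellinger distance for Gaussians:
H^2 = 1 - sqrt(2*s1*s2/(s1^2+s2^2)) * exp(-(m1-m2)^2/(4*(s1^2+s2^2))).
s1^2 = 4, s2^2 = 25, s1^2+s2^2 = 29.
sqrt(2*2*5/(29)) = 0.830455.
(m1-m2)^2 = (-1)^2 = 1.
exp(-1/(4*29)) = exp(-0.008621) = 0.991416.
H^2 = 1 - 0.830455*0.991416 = 0.1767

0.1767


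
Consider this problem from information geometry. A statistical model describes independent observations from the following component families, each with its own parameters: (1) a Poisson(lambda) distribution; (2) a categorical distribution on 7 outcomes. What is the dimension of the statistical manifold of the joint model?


The dimension of a statistical manifold equals the number of free
(independent) real parameters of the model. For a product of independent
blocks the parameter counts add.
- Poisson (lambda): 1.
- categorical on 7 outcomes (probabilities sum to 1): 7-1 = 6.
Total = 1 + 6 = 7.
Dimension = 7

7


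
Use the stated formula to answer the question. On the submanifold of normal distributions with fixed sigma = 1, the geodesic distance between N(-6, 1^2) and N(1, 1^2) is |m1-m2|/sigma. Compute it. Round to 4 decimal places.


On the fixed-variance normal subfamily, geodesic distance = |m1-m2|/sigma.
|-6 - 1| = 7.
sigma = 1.
d = 7/1 = 7.0000

7.0000


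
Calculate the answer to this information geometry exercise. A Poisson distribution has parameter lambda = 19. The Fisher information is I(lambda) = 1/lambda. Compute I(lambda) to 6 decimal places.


Fisher information for Poisson: I(lambda) = 1/lambda.
lambda = 19.
I(lambda) = 1/19 = 0.052632

0.052632


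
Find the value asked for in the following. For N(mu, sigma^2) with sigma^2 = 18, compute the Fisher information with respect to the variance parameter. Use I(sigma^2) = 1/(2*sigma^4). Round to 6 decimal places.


Fisher information for variance: I(sigma^2) = 1/(2*sigma^4).
sigma^2 = 18, so sigma^4 = 324.
I = 1/(2*324) = 1/648 = 0.001543

0.001543


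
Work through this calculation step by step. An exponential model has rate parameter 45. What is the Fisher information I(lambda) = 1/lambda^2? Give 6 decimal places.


Fisher information for exponential: I(lambda) = 1/lambda^2.
lambda = 45, lambda^2 = 2025.
I = 1/2025 = 0.000494

0.000494


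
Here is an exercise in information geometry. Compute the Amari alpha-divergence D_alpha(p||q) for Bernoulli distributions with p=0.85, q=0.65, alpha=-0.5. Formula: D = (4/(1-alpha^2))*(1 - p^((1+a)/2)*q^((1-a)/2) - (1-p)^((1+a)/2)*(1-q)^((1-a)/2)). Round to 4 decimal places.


Amari alpha-divergence:
D = (4/(1-alpha^2))*(1 - p^((1+a)/2)*q^((1-a)/2) - (1-p)^((1+a)/2)*(1-q)^((1-a)/2)).
alpha = -0.5, p = 0.85, q = 0.65.
e1 = (1+alpha)/2 = 0.25, e2 = (1-alpha)/2 = 0.75.
t1 = p^e1 * q^e2 = 0.85^0.25 * 0.65^0.75 = 0.695088.
t2 = (1-p)^e1 * (1-q)^e2 = 0.15^0.25 * 0.35^0.75 = 0.283187.
4/(1-alpha^2) = 5.333333.
D = 5.333333*(1 - 0.695088 - 0.283187) = 0.1159

0.1159


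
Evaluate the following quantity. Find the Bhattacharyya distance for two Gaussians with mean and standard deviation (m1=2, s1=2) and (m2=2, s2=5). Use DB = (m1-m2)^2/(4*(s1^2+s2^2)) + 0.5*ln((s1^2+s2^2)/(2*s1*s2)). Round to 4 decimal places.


Bhattacharyya distance between two Gaussians:
DB = (m1-m2)^2/(4*(s1^2+s2^2)) + (1/2)*ln((s1^2+s2^2)/(2*s1*s2)).
(m1-m2)^2 = (0)^2 = 0.
s1^2+s2^2 = 4 + 25 = 29.
term1 = 0/116 = 0.0.
term2 = 0.5*ln(29/20.0) = 0.185782.
DB = 0.0 + 0.185782 = 0.1858

0.1858


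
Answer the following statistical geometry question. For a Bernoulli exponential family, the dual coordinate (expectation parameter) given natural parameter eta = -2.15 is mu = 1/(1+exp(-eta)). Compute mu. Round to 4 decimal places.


Dual coordinate (expectation parameter) for Bernoulli:
mu = 1/(1+exp(-eta)).
eta = -2.15.
exp(-eta) = exp(2.15) = 8.584858.
mu = 1/(1+8.584858) = 0.1043

0.1043


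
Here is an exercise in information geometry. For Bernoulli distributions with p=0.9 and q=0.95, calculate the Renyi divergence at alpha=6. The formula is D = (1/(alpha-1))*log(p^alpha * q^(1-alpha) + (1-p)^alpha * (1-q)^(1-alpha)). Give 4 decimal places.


Renyi divergence of order alpha between Bernoulli distributions:
D = (1/(alpha-1))*log(p^alpha * q^(1-alpha) + (1-p)^alpha * (1-q)^(1-alpha)).
alpha = 6, p = 0.9, q = 0.95.
p^alpha * q^(1-alpha) = 0.9^6 * 0.95^-5 = 0.686811.
(1-p)^alpha * (1-q)^(1-alpha) = 0.1^6 * 0.05^-5 = 3.2.
sum = 0.686811 + 3.2 = 3.886811.
D = (1/5)*log(3.886811) = 0.2715

0.2715


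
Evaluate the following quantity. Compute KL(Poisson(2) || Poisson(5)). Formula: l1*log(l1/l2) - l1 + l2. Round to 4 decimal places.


KL divergence for Poisson:
KL = l1*log(l1/l2) - l1 + l2.
l1 = 2, l2 = 5.
log(2/5) = -0.916291.
l1*log(l1/l2) = 2 * -0.916291 = -1.832581.
KL = -1.832581 - 2 + 5 = 1.1674

1.1674


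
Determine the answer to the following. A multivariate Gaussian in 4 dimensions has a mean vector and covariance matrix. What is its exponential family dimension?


Exponential family dimension calculation:
For 4-dim MVN: mean has 4 params, covariance has 4*5/2 = 10 unique entries.
Total dim = 4 + 10 = 14.

14


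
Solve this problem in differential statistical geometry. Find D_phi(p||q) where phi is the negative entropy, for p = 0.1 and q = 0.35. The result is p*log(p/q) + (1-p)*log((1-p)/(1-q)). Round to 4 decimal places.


Bregman divergence with negative entropy generator:
D = p*log(p/q) + (1-p)*log((1-p)/(1-q)).
p = 0.1, q = 0.35.
p*log(p/q) = 0.1*log(0.1/0.35) = -0.125276.
(1-p)*log((1-p)/(1-q)) = 0.9*log(0.9/0.65) = 0.29288.
D = -0.125276 + 0.29288 = 0.1676

0.1676


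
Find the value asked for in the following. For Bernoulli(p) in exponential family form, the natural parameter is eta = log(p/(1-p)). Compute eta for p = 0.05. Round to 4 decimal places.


Natural parameter for Bernoulli: eta = log(p/(1-p)).
p = 0.05, 1-p = 0.95.
p/(1-p) = 0.052632.
eta = log(0.052632) = -2.9444

-2.9444


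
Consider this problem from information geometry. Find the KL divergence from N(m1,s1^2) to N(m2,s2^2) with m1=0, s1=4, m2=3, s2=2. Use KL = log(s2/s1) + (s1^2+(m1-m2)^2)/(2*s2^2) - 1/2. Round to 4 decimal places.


KL divergence between normal distributions:
KL = log(s2/s1) + (s1^2 + (m1-m2)^2)/(2*s2^2) - 1/2.
log(2/4) = -0.693147.
(4^2 + (0-3)^2)/(2*2^2) = (16 + 9)/8 = 3.125.
KL = -0.693147 + 3.125 - 0.5 = 1.9319

1.9319


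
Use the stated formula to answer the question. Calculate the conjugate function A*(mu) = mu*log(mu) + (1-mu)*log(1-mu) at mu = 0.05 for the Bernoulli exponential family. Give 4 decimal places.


Legendre transform for Bernoulli:
A*(mu) = mu*log(mu) + (1-mu)*log(1-mu).
mu = 0.05, 1-mu = 0.95.
mu*log(mu) = 0.05*log(0.05) = -0.149787.
(1-mu)*log(1-mu) = 0.95*log(0.95) = -0.048729.
A* = -0.149787 + -0.048729 = -0.1985

-0.1985


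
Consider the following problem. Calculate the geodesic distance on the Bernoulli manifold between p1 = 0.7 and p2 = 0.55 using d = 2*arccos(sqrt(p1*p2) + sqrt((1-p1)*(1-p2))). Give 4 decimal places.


Geodesic distance on Bernoulli manifold:
d(p1,p2) = 2*arccos(sqrt(p1*p2) + sqrt((1-p1)*(1-p2))).
sqrt(p1*p2) = sqrt(0.7*0.55) = 0.620484.
sqrt((1-p1)*(1-p2)) = sqrt(0.3*0.45) = 0.367423.
arg = 0.620484 + 0.367423 = 0.987907.
d = 2*arccos(0.987907) = 0.3113

0.3113


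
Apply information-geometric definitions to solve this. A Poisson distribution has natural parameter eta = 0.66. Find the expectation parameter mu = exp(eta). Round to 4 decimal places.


Expectation parameter for Poisson exponential family:
mu = exp(eta).
eta = 0.66.
mu = exp(0.66) = 1.9348

1.9348


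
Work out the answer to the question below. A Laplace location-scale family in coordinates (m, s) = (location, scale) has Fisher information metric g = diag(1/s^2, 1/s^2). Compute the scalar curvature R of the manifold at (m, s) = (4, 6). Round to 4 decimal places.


The metric has the form g = (A dm^2 + B ds^2)/s^2 with A = 1, B = 1.
Substitute u = sqrt(A/B)*m: g = B*(du^2 + ds^2)/s^2, i.e. B times the
Poincare upper half-plane metric, which has constant Gaussian curvature -1.
Scaling a 2D metric by a constant c divides the Gaussian curvature by c,
so K = -1/B = -1/(1) = -1.0000 everywhere (the point (m, s) = (4, 6) is irrelevant:
the curvature is constant).
Scalar curvature in dimension 2: R = 2K = -2/(1) = -2.0000.

-2.0000


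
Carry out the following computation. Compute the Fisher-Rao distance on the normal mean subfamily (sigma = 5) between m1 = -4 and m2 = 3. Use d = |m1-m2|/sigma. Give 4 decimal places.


On the fixed-variance normal subfamily, geodesic distance = |m1-m2|/sigma.
|-4 - 3| = 7.
sigma = 5.
d = 7/5 = 1.4000

1.4000


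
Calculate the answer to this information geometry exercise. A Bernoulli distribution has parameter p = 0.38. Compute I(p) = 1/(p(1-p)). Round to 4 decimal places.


For Bernoulli(p), Fisher information is I(p) = 1/(p*(1-p)).
p = 0.38, 1-p = 0.62.
p*(1-p) = 0.2356.
I(p) = 1/0.2356 = 4.2445

4.2445


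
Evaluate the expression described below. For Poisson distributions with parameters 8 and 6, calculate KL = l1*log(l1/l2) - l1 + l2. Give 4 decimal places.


KL divergence for Poisson:
KL = l1*log(l1/l2) - l1 + l2.
l1 = 8, l2 = 6.
log(8/6) = 0.287682.
l1*log(l1/l2) = 8 * 0.287682 = 2.301457.
KL = 2.301457 - 8 + 6 = 0.3015

0.3015


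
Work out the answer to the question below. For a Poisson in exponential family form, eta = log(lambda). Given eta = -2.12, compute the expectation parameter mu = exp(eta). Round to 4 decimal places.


Expectation parameter for Poisson exponential family:
mu = exp(eta).
eta = -2.12.
mu = exp(-2.12) = 0.1200

0.1200


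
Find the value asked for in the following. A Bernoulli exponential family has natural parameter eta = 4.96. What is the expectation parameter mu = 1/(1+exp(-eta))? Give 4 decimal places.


Dual coordinate (expectation parameter) for Bernoulli:
mu = 1/(1+exp(-eta)).
eta = 4.96.
exp(-eta) = exp(-4.96) = 0.007013.
mu = 1/(1+0.007013) = 0.9930

0.9930


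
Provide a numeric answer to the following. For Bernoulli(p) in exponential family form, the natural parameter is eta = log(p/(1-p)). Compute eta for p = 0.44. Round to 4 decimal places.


Natural parameter for Bernoulli: eta = log(p/(1-p)).
p = 0.44, 1-p = 0.56.
p/(1-p) = 0.785714.
eta = log(0.785714) = -0.2412

-0.2412


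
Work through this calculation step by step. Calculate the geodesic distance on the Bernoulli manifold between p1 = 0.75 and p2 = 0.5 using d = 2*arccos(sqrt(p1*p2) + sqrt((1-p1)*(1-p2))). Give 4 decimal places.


Geodesic distance on Bernoulli manifold:
d(p1,p2) = 2*arccos(sqrt(p1*p2) + sqrt((1-p1)*(1-p2))).
sqrt(p1*p2) = sqrt(0.75*0.5) = 0.612372.
sqrt((1-p1)*(1-p2)) = sqrt(0.25*0.5) = 0.353553.
arg = 0.612372 + 0.353553 = 0.965926.
d = 2*arccos(0.965926) = 0.5236

0.5236


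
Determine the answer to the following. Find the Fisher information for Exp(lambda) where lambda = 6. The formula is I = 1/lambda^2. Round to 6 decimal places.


Fisher information for exponential: I(lambda) = 1/lambda^2.
lambda = 6, lambda^2 = 36.
I = 1/36 = 0.027778

0.027778


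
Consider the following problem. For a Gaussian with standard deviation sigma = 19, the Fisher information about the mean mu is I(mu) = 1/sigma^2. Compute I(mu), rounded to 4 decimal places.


The Fisher information for the mean of a normal distribution is I(mu) = 1/sigma^2.
sigma = 19, so sigma^2 = 361.
I(mu) = 1/361 = 0.0028

0.0028


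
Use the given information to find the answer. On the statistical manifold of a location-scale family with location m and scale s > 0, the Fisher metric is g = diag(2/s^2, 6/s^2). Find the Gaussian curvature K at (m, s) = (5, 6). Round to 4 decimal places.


The metric has the form g = (A dm^2 + B ds^2)/s^2 with A = 2, B = 6.
Substitute u = sqrt(A/B)*m: g = B*(du^2 + ds^2)/s^2, i.e. B times the
Poincare upper half-plane metric, which has constant Gaussian curvature -1.
Scaling a 2D metric by a constant c divides the Gaussian curvature by c,
so K = -1/B = -1/(6) = -0.1667 everywhere (the point (m, s) = (5, 6) is irrelevant:
the curvature is constant).
The requested Gaussian curvature is K = -0.1667.

-0.1667


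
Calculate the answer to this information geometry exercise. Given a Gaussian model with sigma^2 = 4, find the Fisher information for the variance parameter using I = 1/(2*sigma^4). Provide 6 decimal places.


Fisher information for variance: I(sigma^2) = 1/(2*sigma^4).
sigma^2 = 4, so sigma^4 = 16.
I = 1/(2*16) = 1/32 = 0.031250

0.031250


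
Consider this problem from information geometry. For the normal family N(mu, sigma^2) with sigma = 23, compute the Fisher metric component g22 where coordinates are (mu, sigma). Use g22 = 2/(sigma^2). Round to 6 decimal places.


For the 2-parameter normal family, the Fisher metric has:
  g11 = 1/sigma^2, g22 = 2/sigma^2.
sigma = 23, sigma^2 = 529.
g22 = 0.003781

0.003781


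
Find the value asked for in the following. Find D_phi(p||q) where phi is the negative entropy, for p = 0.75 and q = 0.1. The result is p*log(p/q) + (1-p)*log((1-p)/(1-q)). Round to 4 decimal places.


Bregman divergence with negative entropy generator:
D = p*log(p/q) + (1-p)*log((1-p)/(1-q)).
p = 0.75, q = 0.1.
p*log(p/q) = 0.75*log(0.75/0.1) = 1.511177.
(1-p)*log((1-p)/(1-q)) = 0.25*log(0.25/0.9) = -0.320233.
D = 1.511177 + -0.320233 = 1.1909

1.1909


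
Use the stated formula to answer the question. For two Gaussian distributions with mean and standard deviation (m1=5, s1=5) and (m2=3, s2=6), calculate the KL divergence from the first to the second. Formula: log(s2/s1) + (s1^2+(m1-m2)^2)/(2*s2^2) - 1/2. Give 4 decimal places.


KL divergence between normal distributions:
KL = log(s2/s1) + (s1^2 + (m1-m2)^2)/(2*s2^2) - 1/2.
log(6/5) = 0.182322.
(5^2 + (5-3)^2)/(2*6^2) = (25 + 4)/72 = 0.402778.
KL = 0.182322 + 0.402778 - 0.5 = 0.0851

0.0851


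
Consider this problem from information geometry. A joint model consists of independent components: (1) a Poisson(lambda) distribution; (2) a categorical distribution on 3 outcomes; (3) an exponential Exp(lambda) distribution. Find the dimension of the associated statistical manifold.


The dimension of a statistical manifold equals the number of free
(independent) real parameters of the model. For a product of independent
blocks the parameter counts add.
- Poisson (lambda): 1.
- categorical on 3 outcomes (probabilities sum to 1): 3-1 = 2.
- exponential (lambda): 1.
Total = 1 + 2 + 1 = 4.
Dimension = 4

4


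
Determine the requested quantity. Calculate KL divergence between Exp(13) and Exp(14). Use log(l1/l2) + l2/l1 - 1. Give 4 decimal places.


KL divergence for exponential family:
KL = log(l1/l2) + l2/l1 - 1.
log(13/14) = -0.074108.
14/13 = 1.076923.
KL = -0.074108 + 1.076923 - 1 = 0.0028

0.0028


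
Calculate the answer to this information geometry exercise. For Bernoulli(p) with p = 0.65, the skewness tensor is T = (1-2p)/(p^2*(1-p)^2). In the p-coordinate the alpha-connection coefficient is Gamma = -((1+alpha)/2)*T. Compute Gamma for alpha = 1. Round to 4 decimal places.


Skewness (Amari-Chentsov) tensor: T = (1-2p)/(p^2*(1-p)^2).
p = 0.65, 1-2p = -0.3, p^2 = 0.4225, (1-p)^2 = 0.1225.
T = -0.3/(0.4225 * 0.1225) = -5.796401.
In the p-coordinate, Gamma^(alpha) = Gamma^(0) - (alpha/2)*T with Gamma^(0) = (1/2)*g'(p) = -T/2,
so Gamma^(alpha) = -((1+alpha)/2)*T.
alpha = 1, -(1+alpha)/2 = -1.0.
Gamma = -1.0 * -5.796401 = 5.7964

5.7964


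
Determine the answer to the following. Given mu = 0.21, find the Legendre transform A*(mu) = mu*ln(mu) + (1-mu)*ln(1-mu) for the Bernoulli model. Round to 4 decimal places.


Legendre transform for Bernoulli:
A*(mu) = mu*log(mu) + (1-mu)*log(1-mu).
mu = 0.21, 1-mu = 0.79.
mu*log(mu) = 0.21*log(0.21) = -0.327736.
(1-mu)*log(1-mu) = 0.79*log(0.79) = -0.186221.
A* = -0.327736 + -0.186221 = -0.5140

-0.5140


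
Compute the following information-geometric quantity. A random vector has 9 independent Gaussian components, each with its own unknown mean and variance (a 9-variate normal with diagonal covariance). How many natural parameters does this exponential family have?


Exponential family dimension calculation:
Each univariate normal has two natural parameters (mu/sigma^2 and -1/(2 sigma^2)).
With 9 independent components, dim = 2 * 9 = 18.

18


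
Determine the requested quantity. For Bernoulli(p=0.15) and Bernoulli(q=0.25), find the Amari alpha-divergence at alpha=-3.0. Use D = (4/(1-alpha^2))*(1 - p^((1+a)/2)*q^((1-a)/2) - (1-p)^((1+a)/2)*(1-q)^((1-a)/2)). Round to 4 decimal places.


Amari alpha-divergence:
D = (4/(1-alpha^2))*(1 - p^((1+a)/2)*q^((1-a)/2) - (1-p)^((1+a)/2)*(1-q)^((1-a)/2)).
alpha = -3.0, p = 0.15, q = 0.25.
e1 = (1+alpha)/2 = -1.0, e2 = (1-alpha)/2 = 2.0.
t1 = p^e1 * q^e2 = 0.15^-1.0 * 0.25^2.0 = 0.416667.
t2 = (1-p)^e1 * (1-q)^e2 = 0.85^-1.0 * 0.75^2.0 = 0.661765.
4/(1-alpha^2) = -0.5.
D = -0.5*(1 - 0.416667 - 0.661765) = 0.0392

0.0392


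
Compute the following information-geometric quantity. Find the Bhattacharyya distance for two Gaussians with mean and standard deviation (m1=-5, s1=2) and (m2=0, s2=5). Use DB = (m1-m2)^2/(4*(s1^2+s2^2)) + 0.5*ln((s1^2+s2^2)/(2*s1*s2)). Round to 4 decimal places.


Bhattacharyya distance between two Gaussians:
DB = (m1-m2)^2/(4*(s1^2+s2^2)) + (1/2)*ln((s1^2+s2^2)/(2*s1*s2)).
(m1-m2)^2 = (-5)^2 = 25.
s1^2+s2^2 = 4 + 25 = 29.
term1 = 25/116 = 0.215517.
term2 = 0.5*ln(29/20.0) = 0.185782.
DB = 0.215517 + 0.185782 = 0.4013

0.4013


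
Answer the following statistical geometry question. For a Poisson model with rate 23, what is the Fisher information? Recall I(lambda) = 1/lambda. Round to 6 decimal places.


Fisher information for Poisson: I(lambda) = 1/lambda.
lambda = 23.
I(lambda) = 1/23 = 0.043478

0.043478


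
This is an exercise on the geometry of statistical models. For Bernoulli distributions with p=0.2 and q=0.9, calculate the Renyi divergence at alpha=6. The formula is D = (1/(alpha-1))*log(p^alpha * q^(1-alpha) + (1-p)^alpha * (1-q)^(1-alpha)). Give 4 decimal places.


Renyi divergence of order alpha between Bernoulli distributions:
D = (1/(alpha-1))*log(p^alpha * q^(1-alpha) + (1-p)^alpha * (1-q)^(1-alpha)).
alpha = 6, p = 0.2, q = 0.9.
p^alpha * q^(1-alpha) = 0.2^6 * 0.9^-5 = 0.000108.
(1-p)^alpha * (1-q)^(1-alpha) = 0.8^6 * 0.1^-5 = 26214.4.
sum = 0.000108 + 26214.4 = 26214.400108.
D = (1/5)*log(26214.400108) = 2.0348

2.0348


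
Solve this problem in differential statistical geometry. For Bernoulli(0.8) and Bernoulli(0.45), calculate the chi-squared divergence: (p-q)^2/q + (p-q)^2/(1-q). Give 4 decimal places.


Chi-squared divergence between Bernoulli distributions:
chi^2 = (p-q)^2/q + (p-q)^2/(1-q).
p = 0.8, q = 0.45, p-q = 0.35.
(p-q)^2 = 0.1225.
term1 = 0.1225/0.45 = 0.272222.
term2 = 0.1225/0.55 = 0.222727.
chi^2 = 0.272222 + 0.222727 = 0.4949

0.4949
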